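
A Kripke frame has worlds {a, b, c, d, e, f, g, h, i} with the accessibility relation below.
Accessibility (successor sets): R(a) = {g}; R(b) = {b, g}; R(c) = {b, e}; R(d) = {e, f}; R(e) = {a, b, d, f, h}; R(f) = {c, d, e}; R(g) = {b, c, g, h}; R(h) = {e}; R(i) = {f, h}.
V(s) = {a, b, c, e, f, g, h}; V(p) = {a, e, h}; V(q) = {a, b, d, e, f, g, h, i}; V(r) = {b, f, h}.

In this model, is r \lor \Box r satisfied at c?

At c: r is false, \Box r is false, so r \lor \Box r is false.
  At c: \Box r requires r at every successor {b, e}.
    r fails at e, so \Box r is false at c.

No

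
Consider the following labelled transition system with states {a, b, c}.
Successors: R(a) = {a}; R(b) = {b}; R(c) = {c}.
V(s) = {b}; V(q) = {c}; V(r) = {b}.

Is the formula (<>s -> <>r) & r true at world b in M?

Recall that <>ψ holds at a world iff ψ holds at some accessible world.
At b: <>s -> <>r is true, r is true, so (<>s -> <>r) & r is true.
  At b: <>s is true, <>r is true, so <>s -> <>r is true.
    At b: <>s requires s at some successor in {b}.
      s holds at b, so <>s is true at b.
    At b: <>r requires r at some successor in {b}.
      r holds at b, so <>r is true at b.

Yes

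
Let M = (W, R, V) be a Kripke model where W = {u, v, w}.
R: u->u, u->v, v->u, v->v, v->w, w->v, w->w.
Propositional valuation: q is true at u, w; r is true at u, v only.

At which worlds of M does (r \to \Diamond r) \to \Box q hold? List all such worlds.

none

Recall that \Box ψ holds at a world iff ψ holds at every accessible world, and \Diamond ψ holds iff ψ holds at some accessible world.
Let φ = (r \to \Diamond r) \to \Box q. Evaluate φ at each world:
  u (successors {u, v}): φ is false.
  v (successors {u, v, w}): φ is false.
  w (successors {v, w}): φ is false.
For instance, at u:
  At u: r \to \Diamond r is true, \Box q is false, so (r \to \Diamond r) \to \Box q is false.
    At u: r is true, \Diamond r is true, so r \to \Diamond r is true.
      At u: \Diamond r requires r at some successor in {u, v}.
        r holds at u, so \Diamond r is true at u.
    At u: \Box q requires q at every successor {u, v}.
      q fails at v, so \Box q is false at u.
Satisfying worlds: none.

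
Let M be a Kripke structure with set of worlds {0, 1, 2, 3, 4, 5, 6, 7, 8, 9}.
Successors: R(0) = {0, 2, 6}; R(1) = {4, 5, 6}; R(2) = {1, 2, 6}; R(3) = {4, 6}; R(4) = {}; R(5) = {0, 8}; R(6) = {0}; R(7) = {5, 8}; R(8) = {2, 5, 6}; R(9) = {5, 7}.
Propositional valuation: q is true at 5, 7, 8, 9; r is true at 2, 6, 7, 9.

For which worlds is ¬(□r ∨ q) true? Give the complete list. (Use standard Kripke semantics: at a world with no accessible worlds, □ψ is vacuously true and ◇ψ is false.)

0, 1, 2, 3, 6

Let φ = ¬(□r ∨ q). Evaluate φ at each world:
  0 (successors {0, 2, 6}): φ is true.
  1 (successors {4, 5, 6}): φ is true.
  2 (successors {1, 2, 6}): φ is true.
  3 (successors {4, 6}): φ is true.
  4 (successors ∅): φ is false.
  5 (successors {0, 8}): φ is false.
  6 (successors {0}): φ is true.
  7 (successors {5, 8}): φ is false.
  8 (successors {2, 5, 6}): φ is false.
  9 (successors {5, 7}): φ is false.
For instance, at 9:
  At 9: □r ∨ q is true, so ¬(□r ∨ q) is false.
    At 9: □r is false, q is true, so □r ∨ q is true.
      At 9: □r requires r at every successor {5, 7}.
        r fails at 5, so □r is false at 9.
Satisfying worlds: {0, 1, 2, 3, 6}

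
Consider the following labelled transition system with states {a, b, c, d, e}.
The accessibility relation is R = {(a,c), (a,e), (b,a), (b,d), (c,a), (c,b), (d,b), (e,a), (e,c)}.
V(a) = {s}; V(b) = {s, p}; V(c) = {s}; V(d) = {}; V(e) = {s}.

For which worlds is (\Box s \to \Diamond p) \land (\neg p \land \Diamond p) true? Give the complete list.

c, d

Recall that \Box ψ holds at a world iff ψ holds at every accessible world, and \Diamond ψ holds iff ψ holds at some accessible world.
Let φ = (\Box s \to \Diamond p) \land (\neg p \land \Diamond p). Evaluate φ at each world:
  a (successors {c, e}): φ is false.
  b (successors {a, d}): φ is false.
  c (successors {a, b}): φ is true.
  d (successors {b}): φ is true.
  e (successors {a, c}): φ is false.
For instance, at a:
  At a: \Box s \to \Diamond p is false, \neg p \land \Diamond p is false, so (\Box s \to \Diamond p) \land (\neg p \land \Diamond p) is false.
    At a: \Box s is true, \Diamond p is false, so \Box s \to \Diamond p is false.
      At a: \Box s requires s at every successor {c, e}.
        At c: s is true.
        At e: s is true.
      So \Box s is true at a.
      At a: \Diamond p requires p at some successor in {c, e}.
        At c: p is false.
        At e: p is false.
      So \Diamond p is false at a.
    At a: \neg p is true, \Diamond p is false, so \neg p \land \Diamond p is false.
      At a: \Diamond p requires p at some successor in {c, e}.
        At c: p is false.
        At e: p is false.
      So \Diamond p is false at a.
Satisfying worlds: {c, d}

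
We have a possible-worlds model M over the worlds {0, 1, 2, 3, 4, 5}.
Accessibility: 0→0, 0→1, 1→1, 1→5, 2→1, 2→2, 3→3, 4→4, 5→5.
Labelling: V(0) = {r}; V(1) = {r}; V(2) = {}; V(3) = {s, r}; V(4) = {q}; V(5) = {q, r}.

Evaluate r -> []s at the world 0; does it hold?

At 0: r is true, []s is false, so r -> []s is false.
  At 0: []s requires s at every successor {0, 1}.
    s fails at 0, so []s is false at 0.

No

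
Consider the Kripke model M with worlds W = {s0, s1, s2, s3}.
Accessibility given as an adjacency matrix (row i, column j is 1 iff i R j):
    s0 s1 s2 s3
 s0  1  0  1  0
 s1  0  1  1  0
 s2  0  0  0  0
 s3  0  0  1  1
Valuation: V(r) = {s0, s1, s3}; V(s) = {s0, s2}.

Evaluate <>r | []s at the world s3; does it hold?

Yes

At s3: <>r is true, []s is false, so <>r | []s is true.
  At s3: <>r requires r at some successor in {s2, s3}.
    r holds at s3, so <>r is true at s3.
  At s3: []s requires s at every successor {s2, s3}.
    s fails at s3, so []s is false at s3.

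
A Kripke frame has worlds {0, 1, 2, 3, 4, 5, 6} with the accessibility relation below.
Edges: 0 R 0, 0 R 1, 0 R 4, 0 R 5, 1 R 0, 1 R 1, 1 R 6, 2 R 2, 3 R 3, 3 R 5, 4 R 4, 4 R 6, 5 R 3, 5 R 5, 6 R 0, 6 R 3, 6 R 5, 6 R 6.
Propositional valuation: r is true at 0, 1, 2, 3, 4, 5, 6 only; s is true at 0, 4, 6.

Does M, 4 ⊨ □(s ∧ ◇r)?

Yes

At 4: □(s ∧ ◇r) requires s ∧ ◇r at every successor {4, 6}.
    At 4: s is true, ◇r is true, so s ∧ ◇r is true.
      At 4: ◇r requires r at some successor in {4, 6}.
        r holds at 4, so ◇r is true at 4.
    At 6: s is true, ◇r is true, so s ∧ ◇r is true.
      At 6: ◇r requires r at some successor in {0, 3, 5, 6}.
        r holds at 0, so ◇r is true at 6.
So □(s ∧ ◇r) is true at 4.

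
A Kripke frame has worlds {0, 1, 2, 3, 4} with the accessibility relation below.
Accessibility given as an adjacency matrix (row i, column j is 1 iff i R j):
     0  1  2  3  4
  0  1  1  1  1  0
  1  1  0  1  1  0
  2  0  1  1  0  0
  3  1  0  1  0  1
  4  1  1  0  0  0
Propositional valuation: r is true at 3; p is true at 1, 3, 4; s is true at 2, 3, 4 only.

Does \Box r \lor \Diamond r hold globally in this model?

Let φ = \Box r \lor \Diamond r. Evaluate φ at each world:
  0 (successors {0, 1, 2, 3}): φ is true.
  1 (successors {0, 2, 3}): φ is true.
  2 (successors {1, 2}): φ is false.
  3 (successors {0, 2, 4}): φ is false.
  4 (successors {0, 1}): φ is false.
Detail at 2 (counterexample):
  At 2: \Box r is false, \Diamond r is false, so \Box r \lor \Diamond r is false.
    At 2: \Box r requires r at every successor {1, 2}.
      r fails at 1, so \Box r is false at 2.
    At 2: \Diamond r requires r at some successor in {1, 2}.
      At 1: r is false.
      At 2: r is false.
    So \Diamond r is false at 2.

No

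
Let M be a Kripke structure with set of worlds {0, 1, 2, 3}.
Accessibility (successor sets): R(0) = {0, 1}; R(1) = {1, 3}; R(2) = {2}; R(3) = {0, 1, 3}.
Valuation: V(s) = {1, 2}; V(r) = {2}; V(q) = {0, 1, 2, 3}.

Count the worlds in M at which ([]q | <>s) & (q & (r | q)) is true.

Let φ = ([]q | <>s) & (q & (r | q)). Evaluate φ at each world:
  0 (successors {0, 1}): φ is true.
  1 (successors {1, 3}): φ is true.
  2 (successors {2}): φ is true.
  3 (successors {0, 1, 3}): φ is true.
For instance, at 1:
  At 1: []q | <>s is true, q & (r | q) is true, so ([]q | <>s) & (q & (r | q)) is true.
    At 1: []q is true, <>s is true, so []q | <>s is true.
      At 1: []q requires q at every successor {1, 3}.
        At 1: q is true.
        At 3: q is true.
      So []q is true at 1.
      At 1: <>s requires s at some successor in {1, 3}.
        s holds at 1, so <>s is true at 1.
Satisfying worlds: {0, 1, 2, 3}

4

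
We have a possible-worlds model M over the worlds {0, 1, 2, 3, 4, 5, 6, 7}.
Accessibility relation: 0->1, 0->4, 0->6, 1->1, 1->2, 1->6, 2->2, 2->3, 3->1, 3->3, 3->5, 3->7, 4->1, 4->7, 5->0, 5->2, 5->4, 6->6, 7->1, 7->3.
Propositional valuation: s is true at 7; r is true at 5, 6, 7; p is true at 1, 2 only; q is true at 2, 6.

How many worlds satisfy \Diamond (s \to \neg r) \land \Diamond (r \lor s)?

Let φ = \Diamond (s \to \neg r) \land \Diamond (r \lor s). Evaluate φ at each world:
  0 (successors {1, 4, 6}): φ is true.
  1 (successors {1, 2, 6}): φ is true.
  2 (successors {2, 3}): φ is false.
  3 (successors {1, 3, 5, 7}): φ is true.
  4 (successors {1, 7}): φ is true.
  5 (successors {0, 2, 4}): φ is false.
  6 (successors {6}): φ is true.
  7 (successors {1, 3}): φ is false.
For instance, at 1:
  At 1: \Diamond (s \to \neg r) is true, \Diamond (r \lor s) is true, so \Diamond (s \to \neg r) \land \Diamond (r \lor s) is true.
    At 1: \Diamond (s \to \neg r) requires s \to \neg r at some successor in {1, 2, 6}.
      s \to \neg r holds at 1, so \Diamond (s \to \neg r) is true at 1.
    At 1: \Diamond (r \lor s) requires r \lor s at some successor in {1, 2, 6}.
      r \lor s holds at 6, so \Diamond (r \lor s) is true at 1.
Satisfying worlds: {0, 1, 3, 4, 6}

5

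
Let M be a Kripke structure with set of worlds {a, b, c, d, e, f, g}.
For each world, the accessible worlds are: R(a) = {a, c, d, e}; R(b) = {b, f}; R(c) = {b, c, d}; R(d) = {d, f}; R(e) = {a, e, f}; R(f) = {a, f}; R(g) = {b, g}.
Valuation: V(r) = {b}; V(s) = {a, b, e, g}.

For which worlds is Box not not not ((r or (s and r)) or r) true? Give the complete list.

Let φ = Box not not not ((r or (s and r)) or r). Evaluate φ at each world:
  a (successors {a, c, d, e}): φ is true.
  b (successors {b, f}): φ is false.
  c (successors {b, c, d}): φ is false.
  d (successors {d, f}): φ is true.
  e (successors {a, e, f}): φ is true.
  f (successors {a, f}): φ is true.
  g (successors {b, g}): φ is false.
For instance, at b:
  At b: Box not not not ((r or (s and r)) or r) requires not not not ((r or (s and r)) or r) at every successor {b, f}.
    not not not ((r or (s and r)) or r) fails at b, so Box not not not ((r or (s and r)) or r) is false at b.
Satisfying worlds: {a, d, e, f}

a, d, e, f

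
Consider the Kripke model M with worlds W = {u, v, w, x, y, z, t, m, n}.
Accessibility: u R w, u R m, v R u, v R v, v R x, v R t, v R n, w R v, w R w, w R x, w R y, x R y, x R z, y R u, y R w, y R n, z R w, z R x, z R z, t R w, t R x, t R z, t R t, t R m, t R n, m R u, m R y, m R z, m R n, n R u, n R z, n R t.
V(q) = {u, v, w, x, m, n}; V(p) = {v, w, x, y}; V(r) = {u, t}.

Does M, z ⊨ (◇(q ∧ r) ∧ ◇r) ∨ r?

At z: ◇(q ∧ r) ∧ ◇r is false, r is false, so (◇(q ∧ r) ∧ ◇r) ∨ r is false.
  At z: ◇(q ∧ r) is false, ◇r is false, so ◇(q ∧ r) ∧ ◇r is false.
    At z: ◇(q ∧ r) requires q ∧ r at some successor in {w, x, z}.
      At w: q ∧ r is false.
      At x: q ∧ r is false.
      At z: q ∧ r is false.
    So ◇(q ∧ r) is false at z.
    At z: ◇r requires r at some successor in {w, x, z}.
      At w: r is false.
      At x: r is false.
      At z: r is false.
    So ◇r is false at z.

No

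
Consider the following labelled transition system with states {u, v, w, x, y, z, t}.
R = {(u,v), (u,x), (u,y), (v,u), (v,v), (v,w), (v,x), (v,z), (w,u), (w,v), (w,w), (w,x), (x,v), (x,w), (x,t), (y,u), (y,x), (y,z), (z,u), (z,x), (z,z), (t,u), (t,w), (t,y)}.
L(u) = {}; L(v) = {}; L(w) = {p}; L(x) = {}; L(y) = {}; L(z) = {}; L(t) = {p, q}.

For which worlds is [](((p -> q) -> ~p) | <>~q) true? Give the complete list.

Let φ = [](((p -> q) -> ~p) | <>~q). Evaluate φ at each world:
  u (successors {v, x, y}): φ is true.
  v (successors {u, v, w, x, z}): φ is true.
  w (successors {u, v, w, x}): φ is true.
  x (successors {v, w, t}): φ is true.
  y (successors {u, x, z}): φ is true.
  z (successors {u, x, z}): φ is true.
  t (successors {u, w, y}): φ is true.
For instance, at z:
  At z: [](((p -> q) -> ~p) | <>~q) requires ((p -> q) -> ~p) | <>~q at every successor {u, x, z}.
      At u: (p -> q) -> ~p is true, <>~q is true, so ((p -> q) -> ~p) | <>~q is true.
      At x: (p -> q) -> ~p is true, <>~q is true, so ((p -> q) -> ~p) | <>~q is true.
      At z: (p -> q) -> ~p is true, <>~q is true, so ((p -> q) -> ~p) | <>~q is true.
  So [](((p -> q) -> ~p) | <>~q) is true at z.
Satisfying worlds: {u, v, w, x, y, z, t}

u, v, w, x, y, z, t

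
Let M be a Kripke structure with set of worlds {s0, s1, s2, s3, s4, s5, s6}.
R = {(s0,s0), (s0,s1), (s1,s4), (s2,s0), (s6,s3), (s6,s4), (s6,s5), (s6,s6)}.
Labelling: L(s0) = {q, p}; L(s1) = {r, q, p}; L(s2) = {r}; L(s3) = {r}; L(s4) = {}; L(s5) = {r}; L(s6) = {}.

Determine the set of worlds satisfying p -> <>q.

s0, s2, s3, s4, s5, s6

Let φ = p -> <>q. Evaluate φ at each world:
  s0 (successors {s0, s1}): φ is true.
  s1 (successors {s4}): φ is false.
  s2 (successors {s0}): φ is true.
  s3 (successors ∅): φ is true.
  s4 (successors ∅): φ is true.
  s5 (successors ∅): φ is true.
  s6 (successors {s3, s4, s5, s6}): φ is true.
For instance, at s2:
  At s2: p is false, <>q is true, so p -> <>q is true.
    At s2: <>q requires q at some successor in {s0}.
      q holds at s0, so <>q is true at s2.
Satisfying worlds: {s0, s2, s3, s4, s5, s6}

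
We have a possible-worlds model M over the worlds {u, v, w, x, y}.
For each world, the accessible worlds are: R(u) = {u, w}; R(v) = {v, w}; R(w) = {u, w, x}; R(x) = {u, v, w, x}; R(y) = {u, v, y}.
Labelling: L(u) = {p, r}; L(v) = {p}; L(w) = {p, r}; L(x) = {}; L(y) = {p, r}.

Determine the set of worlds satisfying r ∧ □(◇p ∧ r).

u

Let φ = r ∧ □(◇p ∧ r). Evaluate φ at each world:
  u (successors {u, w}): φ is true.
  v (successors {v, w}): φ is false.
  w (successors {u, w, x}): φ is false.
  x (successors {u, v, w, x}): φ is false.
  y (successors {u, v, y}): φ is false.
For instance, at x:
  At x: r is false, □(◇p ∧ r) is false, so r ∧ □(◇p ∧ r) is false.
    At x: □(◇p ∧ r) requires ◇p ∧ r at every successor {u, v, w, x}.
      ◇p ∧ r fails at v, so □(◇p ∧ r) is false at x.
Satisfying worlds: {u}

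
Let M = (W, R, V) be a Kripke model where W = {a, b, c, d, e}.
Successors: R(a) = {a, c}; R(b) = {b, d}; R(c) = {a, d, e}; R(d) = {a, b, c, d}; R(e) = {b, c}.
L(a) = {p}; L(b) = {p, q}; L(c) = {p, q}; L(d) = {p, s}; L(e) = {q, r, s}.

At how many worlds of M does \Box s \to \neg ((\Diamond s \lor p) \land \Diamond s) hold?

5

Let φ = \Box s \to \neg ((\Diamond s \lor p) \land \Diamond s). Evaluate φ at each world:
  a (successors {a, c}): φ is true.
  b (successors {b, d}): φ is true.
  c (successors {a, d, e}): φ is true.
  d (successors {a, b, c, d}): φ is true.
  e (successors {b, c}): φ is true.
For instance, at c:
  At c: \Box s is false, \neg ((\Diamond s \lor p) \land \Diamond s) is false, so \Box s \to \neg ((\Diamond s \lor p) \land \Diamond s) is true.
    At c: \Box s requires s at every successor {a, d, e}.
      s fails at a, so \Box s is false at c.
    At c: (\Diamond s \lor p) \land \Diamond s is true, so \neg ((\Diamond s \lor p) \land \Diamond s) is false.
      At c: \Diamond s \lor p is true, \Diamond s is true, so (\Diamond s \lor p) \land \Diamond s is true.
Satisfying worlds: {a, b, c, d, e}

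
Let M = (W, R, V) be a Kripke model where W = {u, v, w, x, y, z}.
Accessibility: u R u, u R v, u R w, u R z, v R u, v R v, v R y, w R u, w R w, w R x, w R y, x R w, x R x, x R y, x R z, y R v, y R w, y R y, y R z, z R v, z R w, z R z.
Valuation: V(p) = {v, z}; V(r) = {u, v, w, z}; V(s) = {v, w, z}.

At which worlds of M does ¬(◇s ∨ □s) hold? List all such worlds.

none

Let φ = ¬(◇s ∨ □s). Evaluate φ at each world:
  u (successors {u, v, w, z}): φ is false.
  v (successors {u, v, y}): φ is false.
  w (successors {u, w, x, y}): φ is false.
  x (successors {w, x, y, z}): φ is false.
  y (successors {v, w, y, z}): φ is false.
  z (successors {v, w, z}): φ is false.
For instance, at x:
  At x: ◇s ∨ □s is true, so ¬(◇s ∨ □s) is false.
    At x: ◇s is true, □s is false, so ◇s ∨ □s is true.
      At x: ◇s requires s at some successor in {w, x, y, z}.
        s holds at w, so ◇s is true at x.
      At x: □s requires s at every successor {w, x, y, z}.
        s fails at x, so □s is false at x.
Satisfying worlds: none.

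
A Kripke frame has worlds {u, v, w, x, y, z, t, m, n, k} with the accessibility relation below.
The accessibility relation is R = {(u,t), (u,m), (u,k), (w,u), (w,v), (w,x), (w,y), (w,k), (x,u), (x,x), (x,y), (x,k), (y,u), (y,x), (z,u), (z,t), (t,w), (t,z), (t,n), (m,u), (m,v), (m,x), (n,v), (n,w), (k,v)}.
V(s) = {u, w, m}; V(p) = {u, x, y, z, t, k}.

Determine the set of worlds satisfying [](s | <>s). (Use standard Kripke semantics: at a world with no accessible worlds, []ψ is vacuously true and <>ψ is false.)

v, y, z, t

Recall that []ψ holds at a world iff ψ holds at every accessible world, and <>ψ holds iff ψ holds at some accessible world.
Let φ = [](s | <>s). Evaluate φ at each world:
  u (successors {t, m, k}): φ is false.
  v (successors ∅): φ is true.
  w (successors {u, v, x, y, k}): φ is false.
  x (successors {u, x, y, k}): φ is false.
  y (successors {u, x}): φ is true.
  z (successors {u, t}): φ is true.
  t (successors {w, z, n}): φ is true.
  m (successors {u, v, x}): φ is false.
  n (successors {v, w}): φ is false.
  k (successors {v}): φ is false.
For instance, at w:
  At w: [](s | <>s) requires s | <>s at every successor {u, v, x, y, k}.
    s | <>s fails at v, so [](s | <>s) is false at w.
      At v: s is false, <>s is false, so s | <>s is false.
Satisfying worlds: {v, y, z, t}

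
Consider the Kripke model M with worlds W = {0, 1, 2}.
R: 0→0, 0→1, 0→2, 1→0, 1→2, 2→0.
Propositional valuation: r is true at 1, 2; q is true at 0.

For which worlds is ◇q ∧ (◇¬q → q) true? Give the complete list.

0, 2

Recall that ◇ψ holds at a world iff ψ holds at some accessible world.
Let φ = ◇q ∧ (◇¬q → q). Evaluate φ at each world:
  0 (successors {0, 1, 2}): φ is true.
  1 (successors {0, 2}): φ is false.
  2 (successors {0}): φ is true.
For instance, at 2:
  At 2: ◇q is true, ◇¬q → q is true, so ◇q ∧ (◇¬q → q) is true.
    At 2: ◇q requires q at some successor in {0}.
      q holds at 0, so ◇q is true at 2.
    At 2: ◇¬q is false, q is false, so ◇¬q → q is true.
      At 2: ◇¬q requires ¬q at some successor in {0}.
        At 0: ¬q is false.
      So ◇¬q is false at 2.
Satisfying worlds: {0, 2}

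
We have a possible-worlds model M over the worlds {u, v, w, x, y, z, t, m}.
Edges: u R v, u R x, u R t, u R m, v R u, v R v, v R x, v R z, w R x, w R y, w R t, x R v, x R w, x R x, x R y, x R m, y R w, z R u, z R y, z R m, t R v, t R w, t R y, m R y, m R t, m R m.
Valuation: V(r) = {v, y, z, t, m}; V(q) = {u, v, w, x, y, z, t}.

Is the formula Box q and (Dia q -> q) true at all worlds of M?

Let φ = Box q and (Dia q -> q). Evaluate φ at each world:
  u (successors {v, x, t, m}): φ is false.
  v (successors {u, v, x, z}): φ is true.
  w (successors {x, y, t}): φ is true.
  x (successors {v, w, x, y, m}): φ is false.
  y (successors {w}): φ is true.
  z (successors {u, y, m}): φ is false.
  t (successors {v, w, y}): φ is true.
  m (successors {y, t, m}): φ is false.
Detail at u (counterexample):
  At u: Box q is false, Dia q -> q is true, so Box q and (Dia q -> q) is false.
    At u: Box q requires q at every successor {v, x, t, m}.
      q fails at m, so Box q is false at u.
    At u: Dia q is true, q is true, so Dia q -> q is true.
      At u: Dia q requires q at some successor in {v, x, t, m}.
        q holds at v, so Dia q is true at u.

No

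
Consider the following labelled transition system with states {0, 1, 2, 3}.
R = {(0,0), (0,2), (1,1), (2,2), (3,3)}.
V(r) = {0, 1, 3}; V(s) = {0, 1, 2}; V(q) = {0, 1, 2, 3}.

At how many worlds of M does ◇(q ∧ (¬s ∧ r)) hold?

Let φ = ◇(q ∧ (¬s ∧ r)). Evaluate φ at each world:
  0 (successors {0, 2}): φ is false.
  1 (successors {1}): φ is false.
  2 (successors {2}): φ is false.
  3 (successors {3}): φ is true.
For instance, at 1:
  At 1: ◇(q ∧ (¬s ∧ r)) requires q ∧ (¬s ∧ r) at some successor in {1}.
    At 1: q ∧ (¬s ∧ r) is false.
  So ◇(q ∧ (¬s ∧ r)) is false at 1.
Satisfying worlds: {3}

1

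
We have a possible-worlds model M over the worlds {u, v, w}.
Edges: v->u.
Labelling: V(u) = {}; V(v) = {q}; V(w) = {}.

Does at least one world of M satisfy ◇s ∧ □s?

No

Recall that □ψ holds at a world iff ψ holds at every accessible world, and ◇ψ holds iff ψ holds at some accessible world.
Let φ = ◇s ∧ □s. Evaluate φ at each world:
  u (successors ∅): φ is false.
  v (successors {u}): φ is false.
  w (successors ∅): φ is false.
For instance, at v:
  At v: ◇s is false, □s is false, so ◇s ∧ □s is false.
    At v: ◇s requires s at some successor in {u}.
      At u: s is false.
    So ◇s is false at v.
    At v: □s requires s at every successor {u}.
      s fails at u, so □s is false at v.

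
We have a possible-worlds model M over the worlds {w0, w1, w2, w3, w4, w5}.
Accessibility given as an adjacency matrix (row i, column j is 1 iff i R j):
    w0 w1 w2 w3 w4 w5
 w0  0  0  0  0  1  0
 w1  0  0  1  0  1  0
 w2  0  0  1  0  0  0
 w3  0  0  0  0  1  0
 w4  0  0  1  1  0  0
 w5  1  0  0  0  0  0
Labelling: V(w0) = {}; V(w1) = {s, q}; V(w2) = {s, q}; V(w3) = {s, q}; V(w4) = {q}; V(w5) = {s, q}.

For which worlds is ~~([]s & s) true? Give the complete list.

Let φ = ~~([]s & s). Evaluate φ at each world:
  w0 (successors {w4}): φ is false.
  w1 (successors {w2, w4}): φ is false.
  w2 (successors {w2}): φ is true.
  w3 (successors {w4}): φ is false.
  w4 (successors {w2, w3}): φ is false.
  w5 (successors {w0}): φ is false.
For instance, at w4:
  At w4: ~([]s & s) is true, so ~~([]s & s) is false.
    At w4: []s & s is false, so ~([]s & s) is true.
      At w4: []s is true, s is false, so []s & s is false.
Satisfying worlds: {w2}

w2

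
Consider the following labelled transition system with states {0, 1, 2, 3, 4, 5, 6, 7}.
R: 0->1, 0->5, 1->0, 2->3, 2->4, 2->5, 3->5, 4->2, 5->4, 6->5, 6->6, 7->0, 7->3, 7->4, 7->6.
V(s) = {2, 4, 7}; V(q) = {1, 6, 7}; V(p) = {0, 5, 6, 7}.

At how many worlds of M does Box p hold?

3

Let φ = Box p. Evaluate φ at each world:
  0 (successors {1, 5}): φ is false.
  1 (successors {0}): φ is true.
  2 (successors {3, 4, 5}): φ is false.
  3 (successors {5}): φ is true.
  4 (successors {2}): φ is false.
  5 (successors {4}): φ is false.
  6 (successors {5, 6}): φ is true.
  7 (successors {0, 3, 4, 6}): φ is false.
For instance, at 2:
  At 2: Box p requires p at every successor {3, 4, 5}.
    p fails at 3, so Box p is false at 2.
Satisfying worlds: {1, 3, 6}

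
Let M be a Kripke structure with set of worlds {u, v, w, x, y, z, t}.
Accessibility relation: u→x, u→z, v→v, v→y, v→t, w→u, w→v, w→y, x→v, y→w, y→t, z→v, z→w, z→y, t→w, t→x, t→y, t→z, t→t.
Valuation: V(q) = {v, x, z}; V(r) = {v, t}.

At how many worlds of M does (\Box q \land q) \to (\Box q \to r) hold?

6

Let φ = (\Box q \land q) \to (\Box q \to r). Evaluate φ at each world:
  u (successors {x, z}): φ is true.
  v (successors {v, y, t}): φ is true.
  w (successors {u, v, y}): φ is true.
  x (successors {v}): φ is false.
  y (successors {w, t}): φ is true.
  z (successors {v, w, y}): φ is true.
  t (successors {w, x, y, z, t}): φ is true.
For instance, at z:
  At z: \Box q \land q is false, \Box q \to r is true, so (\Box q \land q) \to (\Box q \to r) is true.
    At z: \Box q is false, q is true, so \Box q \land q is false.
      At z: \Box q requires q at every successor {v, w, y}.
        q fails at w, so \Box q is false at z.
    At z: \Box q is false, r is false, so \Box q \to r is true.
      At z: \Box q requires q at every successor {v, w, y}.
        q fails at w, so \Box q is false at z.
Satisfying worlds: {u, v, w, y, z, t}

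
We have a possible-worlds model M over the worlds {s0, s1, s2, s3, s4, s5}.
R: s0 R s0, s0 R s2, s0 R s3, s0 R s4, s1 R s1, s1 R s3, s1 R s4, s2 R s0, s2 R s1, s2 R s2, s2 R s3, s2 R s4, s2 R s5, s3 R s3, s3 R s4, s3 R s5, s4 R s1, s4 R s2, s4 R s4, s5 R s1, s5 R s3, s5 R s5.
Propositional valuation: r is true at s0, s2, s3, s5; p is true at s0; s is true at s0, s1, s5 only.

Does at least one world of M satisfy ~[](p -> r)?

No

Let φ = ~[](p -> r). Evaluate φ at each world:
  s0 (successors {s0, s2, s3, s4}): φ is false.
  s1 (successors {s1, s3, s4}): φ is false.
  s2 (successors {s0, s1, s2, s3, s4, s5}): φ is false.
  s3 (successors {s3, s4, s5}): φ is false.
  s4 (successors {s1, s2, s4}): φ is false.
  s5 (successors {s1, s3, s5}): φ is false.
For instance, at s1:
  At s1: [](p -> r) is true, so ~[](p -> r) is false.
    At s1: [](p -> r) requires p -> r at every successor {s1, s3, s4}.
      At s1: p -> r is true.
      At s3: p -> r is true.
      At s4: p -> r is true.
    So [](p -> r) is true at s1.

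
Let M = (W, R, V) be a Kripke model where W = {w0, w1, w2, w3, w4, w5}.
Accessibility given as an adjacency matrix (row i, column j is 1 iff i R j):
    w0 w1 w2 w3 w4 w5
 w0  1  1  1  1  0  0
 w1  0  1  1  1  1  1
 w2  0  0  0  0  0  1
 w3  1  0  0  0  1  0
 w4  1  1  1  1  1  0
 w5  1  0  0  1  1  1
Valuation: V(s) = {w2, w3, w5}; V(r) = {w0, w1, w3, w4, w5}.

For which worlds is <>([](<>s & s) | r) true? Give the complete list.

w0, w1, w2, w3, w4, w5

Let φ = <>([](<>s & s) | r). Evaluate φ at each world:
  w0 (successors {w0, w1, w2, w3}): φ is true.
  w1 (successors {w1, w2, w3, w4, w5}): φ is true.
  w2 (successors {w5}): φ is true.
  w3 (successors {w0, w4}): φ is true.
  w4 (successors {w0, w1, w2, w3, w4}): φ is true.
  w5 (successors {w0, w3, w4, w5}): φ is true.
For instance, at w4:
  At w4: <>([](<>s & s) | r) requires [](<>s & s) | r at some successor in {w0, w1, w2, w3, w4}.
    [](<>s & s) | r holds at w0, so <>([](<>s & s) | r) is true at w4.
      At w0: [](<>s & s) is false, r is true, so [](<>s & s) | r is true.
Satisfying worlds: {w0, w1, w2, w3, w4, w5}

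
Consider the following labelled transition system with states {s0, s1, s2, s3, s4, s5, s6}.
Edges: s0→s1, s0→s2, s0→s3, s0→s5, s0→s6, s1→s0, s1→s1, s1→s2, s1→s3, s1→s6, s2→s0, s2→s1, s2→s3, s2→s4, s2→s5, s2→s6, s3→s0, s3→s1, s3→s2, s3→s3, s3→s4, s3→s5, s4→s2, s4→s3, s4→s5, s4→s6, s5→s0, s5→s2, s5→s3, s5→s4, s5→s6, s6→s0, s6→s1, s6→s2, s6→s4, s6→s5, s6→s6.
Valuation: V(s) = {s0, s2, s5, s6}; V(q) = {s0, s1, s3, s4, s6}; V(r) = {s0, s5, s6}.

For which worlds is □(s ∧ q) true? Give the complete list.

none

Let φ = □(s ∧ q). Evaluate φ at each world:
  s0 (successors {s1, s2, s3, s5, s6}): φ is false.
  s1 (successors {s0, s1, s2, s3, s6}): φ is false.
  s2 (successors {s0, s1, s3, s4, s5, s6}): φ is false.
  s3 (successors {s0, s1, s2, s3, s4, s5}): φ is false.
  s4 (successors {s2, s3, s5, s6}): φ is false.
  s5 (successors {s0, s2, s3, s4, s6}): φ is false.
  s6 (successors {s0, s1, s2, s4, s5, s6}): φ is false.
For instance, at s1:
  At s1: □(s ∧ q) requires s ∧ q at every successor {s0, s1, s2, s3, s6}.
    s ∧ q fails at s1, so □(s ∧ q) is false at s1.
Satisfying worlds: none.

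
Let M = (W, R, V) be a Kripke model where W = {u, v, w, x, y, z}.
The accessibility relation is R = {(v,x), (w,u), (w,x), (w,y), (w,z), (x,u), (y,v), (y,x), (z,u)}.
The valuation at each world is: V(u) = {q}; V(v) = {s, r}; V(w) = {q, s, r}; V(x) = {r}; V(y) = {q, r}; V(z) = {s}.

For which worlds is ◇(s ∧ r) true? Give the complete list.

Let φ = ◇(s ∧ r). Evaluate φ at each world:
  u (successors ∅): φ is false.
  v (successors {x}): φ is false.
  w (successors {u, x, y, z}): φ is false.
  x (successors {u}): φ is false.
  y (successors {v, x}): φ is true.
  z (successors {u}): φ is false.
For instance, at w:
  At w: ◇(s ∧ r) requires s ∧ r at some successor in {u, x, y, z}.
    At u: s ∧ r is false.
    At x: s ∧ r is false.
    At y: s ∧ r is false.
    At z: s ∧ r is false.
  So ◇(s ∧ r) is false at w.
Satisfying worlds: {y}

y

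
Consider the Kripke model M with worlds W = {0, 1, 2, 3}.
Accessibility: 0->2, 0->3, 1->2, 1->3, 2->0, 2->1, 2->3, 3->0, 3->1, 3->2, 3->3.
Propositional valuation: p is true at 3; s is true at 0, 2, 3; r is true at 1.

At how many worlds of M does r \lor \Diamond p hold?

Let φ = r \lor \Diamond p. Evaluate φ at each world:
  0 (successors {2, 3}): φ is true.
  1 (successors {2, 3}): φ is true.
  2 (successors {0, 1, 3}): φ is true.
  3 (successors {0, 1, 2, 3}): φ is true.
For instance, at 0:
  At 0: r is false, \Diamond p is true, so r \lor \Diamond p is true.
    At 0: \Diamond p requires p at some successor in {2, 3}.
      p holds at 3, so \Diamond p is true at 0.
Satisfying worlds: {0, 1, 2, 3}

4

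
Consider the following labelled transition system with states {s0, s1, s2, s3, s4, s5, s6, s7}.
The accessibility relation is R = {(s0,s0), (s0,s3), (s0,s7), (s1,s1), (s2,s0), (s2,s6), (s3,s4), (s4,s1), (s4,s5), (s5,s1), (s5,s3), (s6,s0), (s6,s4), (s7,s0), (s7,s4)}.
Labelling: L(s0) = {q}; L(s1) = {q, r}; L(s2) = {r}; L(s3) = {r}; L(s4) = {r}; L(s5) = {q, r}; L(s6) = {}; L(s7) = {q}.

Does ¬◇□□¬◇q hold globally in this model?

Yes

Recall that □ψ holds at a world iff ψ holds at every accessible world, and ◇ψ holds iff ψ holds at some accessible world.
Let φ = ¬◇□□¬◇q. Evaluate φ at each world:
  s0 (successors {s0, s3, s7}): φ is true.
  s1 (successors {s1}): φ is true.
  s2 (successors {s0, s6}): φ is true.
  s3 (successors {s4}): φ is true.
  s4 (successors {s1, s5}): φ is true.
  s5 (successors {s1, s3}): φ is true.
  s6 (successors {s0, s4}): φ is true.
  s7 (successors {s0, s4}): φ is true.
For instance, at s3:
  At s3: ◇□□¬◇q is false, so ¬◇□□¬◇q is true.
    At s3: ◇□□¬◇q requires □□¬◇q at some successor in {s4}.
      At s4: □□¬◇q is false.
    So ◇□□¬◇q is false at s3.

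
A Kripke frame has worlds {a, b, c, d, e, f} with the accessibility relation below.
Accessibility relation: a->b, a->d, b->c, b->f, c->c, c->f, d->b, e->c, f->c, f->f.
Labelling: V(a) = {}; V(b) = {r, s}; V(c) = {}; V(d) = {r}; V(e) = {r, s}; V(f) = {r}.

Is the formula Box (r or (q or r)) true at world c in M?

No

At c: Box (r or (q or r)) requires r or (q or r) at every successor {c, f}.
  r or (q or r) fails at c, so Box (r or (q or r)) is false at c.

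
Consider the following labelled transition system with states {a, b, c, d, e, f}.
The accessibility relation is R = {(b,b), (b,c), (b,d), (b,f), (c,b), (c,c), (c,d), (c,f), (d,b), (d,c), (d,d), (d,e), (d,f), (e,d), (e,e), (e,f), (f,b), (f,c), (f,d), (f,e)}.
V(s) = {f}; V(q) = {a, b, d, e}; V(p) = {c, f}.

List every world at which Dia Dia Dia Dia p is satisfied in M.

Let φ = Dia Dia Dia Dia p. Evaluate φ at each world:
  a (successors ∅): φ is false.
  b (successors {b, c, d, f}): φ is true.
  c (successors {b, c, d, f}): φ is true.
  d (successors {b, c, d, e, f}): φ is true.
  e (successors {d, e, f}): φ is true.
  f (successors {b, c, d, e}): φ is true.
For instance, at f:
  At f: Dia Dia Dia Dia p requires Dia Dia Dia p at some successor in {b, c, d, e}.
    Dia Dia Dia p holds at b, so Dia Dia Dia Dia p is true at f.
      At b: Dia Dia Dia p requires Dia Dia p at some successor in {b, c, d, f}.
        Dia Dia p holds at b, so Dia Dia Dia p is true at b.
Satisfying worlds: {b, c, d, e, f}

b, c, d, e, f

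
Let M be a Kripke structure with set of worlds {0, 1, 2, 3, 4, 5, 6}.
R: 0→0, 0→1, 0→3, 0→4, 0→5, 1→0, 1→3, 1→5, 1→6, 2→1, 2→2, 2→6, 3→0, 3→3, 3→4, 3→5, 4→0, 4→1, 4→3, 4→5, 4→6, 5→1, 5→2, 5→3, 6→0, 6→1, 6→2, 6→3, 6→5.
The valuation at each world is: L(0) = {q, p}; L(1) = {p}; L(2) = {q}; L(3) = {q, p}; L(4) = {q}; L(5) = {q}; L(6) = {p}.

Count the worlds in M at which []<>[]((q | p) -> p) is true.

Recall that []ψ holds at a world iff ψ holds at every accessible world, and <>ψ holds iff ψ holds at some accessible world.
Let φ = []<>[]((q | p) -> p). Evaluate φ at each world:
  0 (successors {0, 1, 3, 4, 5}): φ is false.
  1 (successors {0, 3, 5, 6}): φ is false.
  2 (successors {1, 2, 6}): φ is false.
  3 (successors {0, 3, 4, 5}): φ is false.
  4 (successors {0, 1, 3, 5, 6}): φ is false.
  5 (successors {1, 2, 3}): φ is false.
  6 (successors {0, 1, 2, 3, 5}): φ is false.
For instance, at 4:
  At 4: []<>[]((q | p) -> p) requires <>[]((q | p) -> p) at every successor {0, 1, 3, 5, 6}.
    <>[]((q | p) -> p) fails at 0, so []<>[]((q | p) -> p) is false at 4.
      At 0: <>[]((q | p) -> p) requires []((q | p) -> p) at some successor in {0, 1, 3, 4, 5}.
        At 0: []((q | p) -> p) is false.
        At 1: []((q | p) -> p) is false.
        At 3: []((q | p) -> p) is false.
        At 4: []((q | p) -> p) is false.
        At 5: []((q | p) -> p) is false.
      So <>[]((q | p) -> p) is false at 0.
Satisfying worlds: none.

0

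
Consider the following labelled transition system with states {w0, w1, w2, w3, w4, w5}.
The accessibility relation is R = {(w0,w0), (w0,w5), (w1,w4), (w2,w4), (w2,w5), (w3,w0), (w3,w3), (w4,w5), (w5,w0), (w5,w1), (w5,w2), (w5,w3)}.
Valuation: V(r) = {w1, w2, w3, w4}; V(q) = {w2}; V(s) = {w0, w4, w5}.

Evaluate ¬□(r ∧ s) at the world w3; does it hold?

Yes

At w3: □(r ∧ s) is false, so ¬□(r ∧ s) is true.
  At w3: □(r ∧ s) requires r ∧ s at every successor {w0, w3}.
    r ∧ s fails at w0, so □(r ∧ s) is false at w3.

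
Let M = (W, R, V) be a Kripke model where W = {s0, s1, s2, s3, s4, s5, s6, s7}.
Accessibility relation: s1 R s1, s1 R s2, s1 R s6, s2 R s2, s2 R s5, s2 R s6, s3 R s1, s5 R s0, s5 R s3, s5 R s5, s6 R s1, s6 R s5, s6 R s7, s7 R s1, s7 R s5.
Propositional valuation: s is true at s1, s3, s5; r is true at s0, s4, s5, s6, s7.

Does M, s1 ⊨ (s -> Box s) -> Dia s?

Yes

Recall that Box ψ holds at a world iff ψ holds at every accessible world, and Dia ψ holds iff ψ holds at some accessible world.
At s1: s -> Box s is false, Dia s is true, so (s -> Box s) -> Dia s is true.
  At s1: s is true, Box s is false, so s -> Box s is false.
    At s1: Box s requires s at every successor {s1, s2, s6}.
      s fails at s2, so Box s is false at s1.
  At s1: Dia s requires s at some successor in {s1, s2, s6}.
    s holds at s1, so Dia s is true at s1.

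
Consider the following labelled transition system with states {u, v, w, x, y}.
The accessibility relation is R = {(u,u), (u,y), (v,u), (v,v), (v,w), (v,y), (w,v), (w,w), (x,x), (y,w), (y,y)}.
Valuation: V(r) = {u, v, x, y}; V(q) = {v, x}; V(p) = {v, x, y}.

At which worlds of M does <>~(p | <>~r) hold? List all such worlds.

u, v

Let φ = <>~(p | <>~r). Evaluate φ at each world:
  u (successors {u, y}): φ is true.
  v (successors {u, v, w, y}): φ is true.
  w (successors {v, w}): φ is false.
  x (successors {x}): φ is false.
  y (successors {w, y}): φ is false.
For instance, at u:
  At u: <>~(p | <>~r) requires ~(p | <>~r) at some successor in {u, y}.
    ~(p | <>~r) holds at u, so <>~(p | <>~r) is true at u.
      At u: p | <>~r is false, so ~(p | <>~r) is true.
Satisfying worlds: {u, v}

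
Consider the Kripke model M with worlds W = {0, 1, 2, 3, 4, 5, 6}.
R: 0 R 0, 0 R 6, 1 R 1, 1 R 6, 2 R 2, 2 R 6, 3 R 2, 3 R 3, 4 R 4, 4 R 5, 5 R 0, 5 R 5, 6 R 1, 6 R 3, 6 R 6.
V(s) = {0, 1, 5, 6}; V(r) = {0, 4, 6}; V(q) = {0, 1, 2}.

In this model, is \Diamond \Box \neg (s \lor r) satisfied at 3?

At 3: \Diamond \Box \neg (s \lor r) requires \Box \neg (s \lor r) at some successor in {2, 3}.
  \Box \neg (s \lor r) holds at 3, so \Diamond \Box \neg (s \lor r) is true at 3.
    At 3: \Box \neg (s \lor r) requires \neg (s \lor r) at every successor {2, 3}.
      At 2: \neg (s \lor r) is true.
      At 3: \neg (s \lor r) is true.
    So \Box \neg (s \lor r) is true at 3.

Yes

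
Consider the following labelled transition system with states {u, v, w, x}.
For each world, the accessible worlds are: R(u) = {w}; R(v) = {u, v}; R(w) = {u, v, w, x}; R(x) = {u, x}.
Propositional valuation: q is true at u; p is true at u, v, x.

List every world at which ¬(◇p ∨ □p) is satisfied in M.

u

Let φ = ¬(◇p ∨ □p). Evaluate φ at each world:
  u (successors {w}): φ is true.
  v (successors {u, v}): φ is false.
  w (successors {u, v, w, x}): φ is false.
  x (successors {u, x}): φ is false.
For instance, at x:
  At x: ◇p ∨ □p is true, so ¬(◇p ∨ □p) is false.
    At x: ◇p is true, □p is true, so ◇p ∨ □p is true.
      At x: ◇p requires p at some successor in {u, x}.
        p holds at u, so ◇p is true at x.
      At x: □p requires p at every successor {u, x}.
        At u: p is true.
        At x: p is true.
      So □p is true at x.
Satisfying worlds: {u}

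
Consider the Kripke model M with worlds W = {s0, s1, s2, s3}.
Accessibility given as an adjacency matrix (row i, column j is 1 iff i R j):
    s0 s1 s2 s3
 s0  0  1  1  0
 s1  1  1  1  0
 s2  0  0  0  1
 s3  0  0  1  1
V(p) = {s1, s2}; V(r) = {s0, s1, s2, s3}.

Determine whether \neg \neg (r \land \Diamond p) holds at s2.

No

At s2: \neg (r \land \Diamond p) is true, so \neg \neg (r \land \Diamond p) is false.
  At s2: r \land \Diamond p is false, so \neg (r \land \Diamond p) is true.
    At s2: r is true, \Diamond p is false, so r \land \Diamond p is false.
      At s2: \Diamond p requires p at some successor in {s3}.
        At s3: p is false.
      So \Diamond p is false at s2.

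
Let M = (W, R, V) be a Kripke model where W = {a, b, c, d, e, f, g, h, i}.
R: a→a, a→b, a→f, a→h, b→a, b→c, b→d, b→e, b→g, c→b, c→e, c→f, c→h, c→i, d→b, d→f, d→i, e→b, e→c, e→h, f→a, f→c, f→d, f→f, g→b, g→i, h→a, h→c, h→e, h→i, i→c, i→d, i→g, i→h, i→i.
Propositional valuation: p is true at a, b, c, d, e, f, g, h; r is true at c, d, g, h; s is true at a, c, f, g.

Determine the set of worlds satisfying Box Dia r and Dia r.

a, c, e, h

Recall that Box ψ holds at a world iff ψ holds at every accessible world, and Dia ψ holds iff ψ holds at some accessible world.
Let φ = Box Dia r and Dia r. Evaluate φ at each world:
  a (successors {a, b, f, h}): φ is true.
  b (successors {a, c, d, e, g}): φ is false.
  c (successors {b, e, f, h, i}): φ is true.
  d (successors {b, f, i}): φ is false.
  e (successors {b, c, h}): φ is true.
  f (successors {a, c, d, f}): φ is false.
  g (successors {b, i}): φ is false.
  h (successors {a, c, e, i}): φ is true.
  i (successors {c, d, g, h, i}): φ is false.
For instance, at d:
  At d: Box Dia r is true, Dia r is false, so Box Dia r and Dia r is false.
    At d: Box Dia r requires Dia r at every successor {b, f, i}.
      At b: Dia r is true.
      At f: Dia r is true.
      At i: Dia r is true.
    So Box Dia r is true at d.
    At d: Dia r requires r at some successor in {b, f, i}.
      At b: r is false.
      At f: r is false.
      At i: r is false.
    So Dia r is false at d.
Satisfying worlds: {a, c, e, h}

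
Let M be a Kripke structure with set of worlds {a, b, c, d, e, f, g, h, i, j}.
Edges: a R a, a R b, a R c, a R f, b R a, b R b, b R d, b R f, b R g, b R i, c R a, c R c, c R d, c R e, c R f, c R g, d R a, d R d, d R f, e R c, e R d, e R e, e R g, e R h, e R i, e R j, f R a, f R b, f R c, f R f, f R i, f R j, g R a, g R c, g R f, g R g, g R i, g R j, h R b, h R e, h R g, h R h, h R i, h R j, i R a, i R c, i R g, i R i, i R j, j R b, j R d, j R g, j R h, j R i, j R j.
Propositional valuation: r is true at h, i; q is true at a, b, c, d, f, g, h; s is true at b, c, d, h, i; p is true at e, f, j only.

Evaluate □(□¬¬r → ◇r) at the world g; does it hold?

Yes

At g: □(□¬¬r → ◇r) requires □¬¬r → ◇r at every successor {a, c, f, g, i, j}.
  At a: □¬¬r → ◇r is true.
  At c: □¬¬r → ◇r is true.
  At f: □¬¬r → ◇r is true.
  At g: □¬¬r → ◇r is true.
  At i: □¬¬r → ◇r is true.
  At j: □¬¬r → ◇r is true.
So □(□¬¬r → ◇r) is true at g.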